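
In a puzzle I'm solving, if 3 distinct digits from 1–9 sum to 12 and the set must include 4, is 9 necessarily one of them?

No

Counterexample: {1,4,7} sums to 12 under that restriction without using 9.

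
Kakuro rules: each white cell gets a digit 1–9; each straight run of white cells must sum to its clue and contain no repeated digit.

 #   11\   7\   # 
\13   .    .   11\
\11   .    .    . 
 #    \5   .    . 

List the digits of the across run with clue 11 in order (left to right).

2, 1, 8

7 in 3 cells must be {1,2,4}.
The 13 across and the 7 down share only 4, so R1C2 = 4.
R1C1 = 13 − 4 = 9 completes the 13 across.
R2C1 = 11 − 9 = 2 completes the 11 down.
R2C2 = 1: the only remaining digit allowed by both the 11 across and the 7 down.
R2C3 = 11 − 3 = 8 completes the 11 across.
R3C2 = 7 − 5 = 2 completes the 7 down.
R3C3 = 5 − 2 = 3 completes the 5 across.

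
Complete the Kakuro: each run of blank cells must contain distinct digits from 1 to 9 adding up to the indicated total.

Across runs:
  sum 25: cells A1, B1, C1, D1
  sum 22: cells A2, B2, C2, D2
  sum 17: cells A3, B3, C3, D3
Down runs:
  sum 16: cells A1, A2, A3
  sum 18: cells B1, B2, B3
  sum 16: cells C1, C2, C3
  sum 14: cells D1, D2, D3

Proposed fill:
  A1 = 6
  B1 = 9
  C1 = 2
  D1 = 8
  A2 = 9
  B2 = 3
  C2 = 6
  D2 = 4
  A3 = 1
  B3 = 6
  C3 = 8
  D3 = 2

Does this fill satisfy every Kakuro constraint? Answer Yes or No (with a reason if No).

Yes

Across: 6+9+2+8=25; 9+3+6+4=22; 1+6+8+2=17. Down: 6+9+1=16; 9+3+6=18; 2+6+8=16; 8+4+2=14. No digit repeats within any run.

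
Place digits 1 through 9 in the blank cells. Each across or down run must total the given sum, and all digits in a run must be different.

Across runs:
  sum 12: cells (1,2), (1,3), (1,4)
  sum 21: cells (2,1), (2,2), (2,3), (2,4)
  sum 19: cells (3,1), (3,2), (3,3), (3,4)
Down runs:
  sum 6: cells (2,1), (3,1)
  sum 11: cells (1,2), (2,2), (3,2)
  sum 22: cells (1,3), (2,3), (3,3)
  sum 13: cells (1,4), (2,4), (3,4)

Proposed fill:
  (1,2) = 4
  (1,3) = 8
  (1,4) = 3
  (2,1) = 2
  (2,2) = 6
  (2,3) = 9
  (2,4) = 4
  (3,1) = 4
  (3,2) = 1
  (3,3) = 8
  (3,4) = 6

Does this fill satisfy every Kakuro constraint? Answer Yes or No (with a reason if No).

No — the across run (1,2)–(1,4) sums to 15, not 12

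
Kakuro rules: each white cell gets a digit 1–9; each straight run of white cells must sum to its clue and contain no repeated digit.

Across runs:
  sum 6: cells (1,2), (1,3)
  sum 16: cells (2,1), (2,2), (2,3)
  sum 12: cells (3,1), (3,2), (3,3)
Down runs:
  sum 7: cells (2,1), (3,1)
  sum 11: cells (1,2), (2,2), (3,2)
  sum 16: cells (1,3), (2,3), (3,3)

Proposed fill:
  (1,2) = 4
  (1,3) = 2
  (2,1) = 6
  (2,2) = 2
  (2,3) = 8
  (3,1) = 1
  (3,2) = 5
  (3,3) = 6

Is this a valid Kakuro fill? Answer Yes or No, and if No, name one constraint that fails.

Yes

Across: 4+2=6; 6+2+8=16; 1+5+6=12. Down: 6+1=7; 4+2+5=11; 2+8+6=16. No digit repeats within any run.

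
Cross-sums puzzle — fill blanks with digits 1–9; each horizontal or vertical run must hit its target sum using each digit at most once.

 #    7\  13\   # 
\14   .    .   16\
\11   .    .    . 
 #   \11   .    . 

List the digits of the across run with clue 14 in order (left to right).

6 8

16 in 2 cells must be {7,9}.
The 11 across and the 16 down share only 7, so R2C3 = 7.
R3C3 = 16 − 7 = 9 completes the 16 down.
R3C2 = 11 − 9 = 2 completes the 11 across.
R2C2 = 3: the only remaining digit allowed by both the 11 across and the 13 down.
R1C2 = 13 − 5 = 8 completes the 13 down.
R2C1 = 11 − 10 = 1 completes the 11 across.
R1C1 = 14 − 8 = 6 completes the 14 across.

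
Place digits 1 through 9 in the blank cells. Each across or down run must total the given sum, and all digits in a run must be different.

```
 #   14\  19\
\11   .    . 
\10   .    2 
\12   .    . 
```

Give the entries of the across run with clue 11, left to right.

R2C1 = 10 − 2 = 8 completes the 10 across.
No cell is forced outright now. R1C2 can only be 8 or 9 (the digits allowed by both its 11 across and its 19 down). If R1C2 = 8: then R1C1 would have to be in {3} for the 11 across but in {1,2,4,5} for the 14 down — contradiction. So R1C2 = 9.
R1C1 = 11 − 9 = 2 completes the 11 across.
R3C1 = 14 − 10 = 4 completes the 14 down.
R3C2 = 12 − 4 = 8 completes the 12 across.

2, 9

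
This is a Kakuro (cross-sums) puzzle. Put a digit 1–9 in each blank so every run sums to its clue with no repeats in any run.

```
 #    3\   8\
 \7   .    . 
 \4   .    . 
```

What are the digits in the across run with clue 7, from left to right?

4 in 2 cells must be {1,3}; 3 in 2 cells must be {1,2}.
The 4 across and the 3 down share only 1, so R2C1 = 1.
R2C2 = 4 − 1 = 3 completes the 4 across.
R1C1 = 3 − 1 = 2 completes the 3 down.
R1C2 = 7 − 2 = 5 completes the 7 across.

2 5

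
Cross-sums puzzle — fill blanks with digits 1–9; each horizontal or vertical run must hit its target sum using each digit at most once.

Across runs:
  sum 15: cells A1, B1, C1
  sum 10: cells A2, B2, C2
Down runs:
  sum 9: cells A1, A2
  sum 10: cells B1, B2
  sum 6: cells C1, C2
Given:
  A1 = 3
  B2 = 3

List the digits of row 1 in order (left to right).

B1 = 10 − 3 = 7 completes the 10 down.
C1 = 15 − 10 = 5 completes the 15 across.
A2 = 9 − 3 = 6 completes the 9 down.
C2 = 10 − 9 = 1 completes the 10 across.

3 7 5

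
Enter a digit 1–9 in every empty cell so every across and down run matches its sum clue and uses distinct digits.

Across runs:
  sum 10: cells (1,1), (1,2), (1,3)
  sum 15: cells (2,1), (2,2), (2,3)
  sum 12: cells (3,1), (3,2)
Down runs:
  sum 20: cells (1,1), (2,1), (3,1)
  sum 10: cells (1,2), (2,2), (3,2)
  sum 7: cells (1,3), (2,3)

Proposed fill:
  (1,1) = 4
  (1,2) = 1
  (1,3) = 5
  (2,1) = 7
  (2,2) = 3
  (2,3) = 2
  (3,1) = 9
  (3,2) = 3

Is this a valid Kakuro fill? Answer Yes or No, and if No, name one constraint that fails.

No — the down run (1,2)–(3,2) sums to 7, not 10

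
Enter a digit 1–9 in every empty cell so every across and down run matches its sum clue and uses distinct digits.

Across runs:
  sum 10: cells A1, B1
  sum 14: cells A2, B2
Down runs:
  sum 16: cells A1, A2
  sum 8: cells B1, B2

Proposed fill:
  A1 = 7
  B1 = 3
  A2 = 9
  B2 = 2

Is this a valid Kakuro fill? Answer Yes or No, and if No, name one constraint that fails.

No — the across run A2–B2 sums to 11, not 14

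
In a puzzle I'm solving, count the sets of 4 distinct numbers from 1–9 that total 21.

4 distinct digits from 1–9 sum between 10 and 30.

11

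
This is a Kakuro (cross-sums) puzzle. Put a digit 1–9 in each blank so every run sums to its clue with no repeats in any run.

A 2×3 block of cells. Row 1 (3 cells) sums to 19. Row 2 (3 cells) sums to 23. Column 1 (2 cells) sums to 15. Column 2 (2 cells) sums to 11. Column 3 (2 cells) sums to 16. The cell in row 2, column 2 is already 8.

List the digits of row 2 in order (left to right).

6 8 9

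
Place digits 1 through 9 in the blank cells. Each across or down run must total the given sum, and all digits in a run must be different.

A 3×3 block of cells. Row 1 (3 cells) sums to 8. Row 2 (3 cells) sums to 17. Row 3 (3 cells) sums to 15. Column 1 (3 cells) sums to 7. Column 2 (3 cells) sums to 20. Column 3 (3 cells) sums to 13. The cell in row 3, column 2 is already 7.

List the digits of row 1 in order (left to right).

1, 5, 2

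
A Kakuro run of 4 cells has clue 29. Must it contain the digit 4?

No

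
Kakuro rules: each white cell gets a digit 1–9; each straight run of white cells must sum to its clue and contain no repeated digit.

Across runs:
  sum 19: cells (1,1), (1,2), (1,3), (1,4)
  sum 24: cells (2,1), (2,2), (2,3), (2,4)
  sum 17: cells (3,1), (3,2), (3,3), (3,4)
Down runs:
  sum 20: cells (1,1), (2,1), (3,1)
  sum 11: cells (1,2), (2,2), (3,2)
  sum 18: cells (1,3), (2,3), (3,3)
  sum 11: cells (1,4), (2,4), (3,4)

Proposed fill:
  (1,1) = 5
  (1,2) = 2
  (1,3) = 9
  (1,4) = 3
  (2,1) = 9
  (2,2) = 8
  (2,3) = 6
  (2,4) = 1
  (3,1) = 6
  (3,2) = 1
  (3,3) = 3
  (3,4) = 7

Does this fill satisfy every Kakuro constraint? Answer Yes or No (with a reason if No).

Yes

Across: 5+2+9+3=19; 9+8+6+1=24; 6+1+3+7=17. Down: 5+9+6=20; 2+8+1=11; 9+6+3=18; 3+1+7=11. No digit repeats within any run.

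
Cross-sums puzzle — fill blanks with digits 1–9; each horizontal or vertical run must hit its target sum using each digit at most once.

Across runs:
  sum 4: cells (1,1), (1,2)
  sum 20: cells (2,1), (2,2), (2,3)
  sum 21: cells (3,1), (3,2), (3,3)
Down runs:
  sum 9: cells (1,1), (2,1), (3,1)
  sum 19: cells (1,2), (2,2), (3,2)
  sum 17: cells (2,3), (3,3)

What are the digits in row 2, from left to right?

4 in 2 cells must be {1,3}; 17 in 2 cells must be {8,9}.
Only 3 fits (1,2) under both its across sum 4 and down sum 19.
(1,1) = 4 − 3 = 1 completes the 4 across.
Nothing is forced directly, so branch on (3,1), whose candidates are 5 or 6. If (3,1) = 6: then (2,1) would have to be in {3,4,5,6,7,8,9} for the 20 across but in {2} for the 9 down — contradiction. So (3,1) = 5.
(2,1) = 9 − 6 = 3 completes the 9 down.
(2,2) = 9: the only remaining digit allowed by both the 20 across and the 19 down.
(2,3) = 20 − 12 = 8 completes the 20 across.

3 9 8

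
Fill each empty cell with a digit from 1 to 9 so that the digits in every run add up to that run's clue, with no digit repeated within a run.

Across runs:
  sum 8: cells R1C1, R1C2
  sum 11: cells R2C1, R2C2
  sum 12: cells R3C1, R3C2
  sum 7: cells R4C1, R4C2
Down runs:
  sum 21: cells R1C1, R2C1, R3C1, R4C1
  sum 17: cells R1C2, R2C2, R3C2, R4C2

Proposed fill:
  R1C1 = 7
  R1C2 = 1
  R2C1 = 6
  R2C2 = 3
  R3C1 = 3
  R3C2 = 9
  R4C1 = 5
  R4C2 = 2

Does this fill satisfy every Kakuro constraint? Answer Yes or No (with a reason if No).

No — the across run R2C1–R2C2 sums to 9, not 11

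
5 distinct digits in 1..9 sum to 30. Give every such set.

5 distinct digits from 1–9 sum between 15 and 35.

{1,5,7,8,9}; {2,4,7,8,9}; {2,5,6,8,9}; {3,4,6,8,9}; {3,5,6,7,9}; {4,5,6,7,8}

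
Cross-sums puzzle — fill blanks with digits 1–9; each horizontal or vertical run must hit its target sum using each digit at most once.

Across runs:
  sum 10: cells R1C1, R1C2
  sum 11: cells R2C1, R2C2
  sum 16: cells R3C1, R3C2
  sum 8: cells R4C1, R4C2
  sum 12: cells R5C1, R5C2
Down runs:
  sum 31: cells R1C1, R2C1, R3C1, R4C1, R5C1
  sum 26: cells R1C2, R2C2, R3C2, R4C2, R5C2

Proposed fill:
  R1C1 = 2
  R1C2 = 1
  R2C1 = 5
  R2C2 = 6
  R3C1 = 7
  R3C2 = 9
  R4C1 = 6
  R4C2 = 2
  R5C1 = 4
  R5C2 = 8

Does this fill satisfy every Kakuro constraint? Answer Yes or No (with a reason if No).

No — the down run R1C1–R5C1 sums to 24, not 31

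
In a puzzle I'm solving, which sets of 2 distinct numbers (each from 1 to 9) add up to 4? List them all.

{1,3}

2 distinct digits from 1–9 sum between 3 and 17.
Only one set works: {1,3}.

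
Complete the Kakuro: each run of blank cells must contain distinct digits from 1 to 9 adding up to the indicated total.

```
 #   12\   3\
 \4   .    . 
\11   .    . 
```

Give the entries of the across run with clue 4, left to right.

4 in 2 cells must be {1,3}; 3 in 2 cells must be {1,2}.
The 4 across and the 12 down share only 3, so R1C1 = 3.
R1C2 = 4 − 3 = 1 completes the 4 across.
R2C1 = 12 − 3 = 9 completes the 12 down.
R2C2 = 11 − 9 = 2 completes the 11 across.

3 1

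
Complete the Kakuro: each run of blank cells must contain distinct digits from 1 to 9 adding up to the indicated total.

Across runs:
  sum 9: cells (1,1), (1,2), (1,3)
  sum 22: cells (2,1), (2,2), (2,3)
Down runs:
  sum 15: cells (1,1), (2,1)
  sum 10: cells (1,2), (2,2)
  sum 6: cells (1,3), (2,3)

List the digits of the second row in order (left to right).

9, 8, 5

The 9 across and the 15 down share only 6, so (1,1) = 6.
(2,1) = 15 − 6 = 9 completes the 15 down.
Given what's placed, (2,3) must be 5 to fit the 22 across and 6 down.
(1,3) = 6 − 5 = 1 completes the 6 down.
(2,2) = 22 − 14 = 8 completes the 22 across.
(1,2) = 9 − 7 = 2 completes the 9 across.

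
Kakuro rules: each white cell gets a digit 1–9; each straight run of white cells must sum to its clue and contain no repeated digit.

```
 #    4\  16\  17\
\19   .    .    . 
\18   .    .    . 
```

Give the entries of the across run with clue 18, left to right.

4 in 2 cells must be {1,3}; 16 in 2 cells must be {7,9}; 17 in 2 cells must be {8,9}.
The 19 across and the 4 down share only 3, so R1C1 = 3.
Given what's placed, R1C3 must be 9 to fit the 19 across and 17 down.
R2C1 = 4 − 3 = 1 completes the 4 down.
R2C2 = 9: the only remaining digit allowed by both the 18 across and the 16 down.
R2C3 = 18 − 10 = 8 completes the 18 across.
R1C2 = 19 − 12 = 7 completes the 19 across.

1, 9, 8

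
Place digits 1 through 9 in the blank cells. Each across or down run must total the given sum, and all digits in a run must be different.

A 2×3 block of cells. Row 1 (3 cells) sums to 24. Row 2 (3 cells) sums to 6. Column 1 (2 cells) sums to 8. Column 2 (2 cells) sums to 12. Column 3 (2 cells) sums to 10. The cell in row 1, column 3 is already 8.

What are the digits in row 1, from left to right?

7 9 8

24 in 3 cells must be {7,8,9}; 6 in 3 cells must be {1,2,3}.
Given what's placed, (1,1) must be 7 to fit the 24 across and 8 down.
(1,2) = 24 − 15 = 9 completes the 24 across.
(2,1) = 8 − 7 = 1 completes the 8 down.
(2,2) = 12 − 9 = 3 completes the 12 down.
(2,3) = 6 − 4 = 2 completes the 6 across.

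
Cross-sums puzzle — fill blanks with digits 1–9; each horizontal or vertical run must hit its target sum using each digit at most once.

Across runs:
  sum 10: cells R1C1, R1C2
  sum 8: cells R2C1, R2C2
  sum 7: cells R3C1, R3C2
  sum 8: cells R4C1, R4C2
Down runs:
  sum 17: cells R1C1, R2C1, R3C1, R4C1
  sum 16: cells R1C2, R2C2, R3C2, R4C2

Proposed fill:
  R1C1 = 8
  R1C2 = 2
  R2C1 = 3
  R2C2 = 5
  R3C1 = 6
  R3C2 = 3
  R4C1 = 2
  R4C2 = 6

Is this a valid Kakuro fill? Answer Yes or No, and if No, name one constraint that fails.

No — the across run R3C1–R3C2 sums to 9, not 7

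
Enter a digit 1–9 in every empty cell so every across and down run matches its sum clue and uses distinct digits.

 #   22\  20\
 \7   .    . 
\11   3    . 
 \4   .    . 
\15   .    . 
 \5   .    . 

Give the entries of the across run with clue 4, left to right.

4 in 2 cells must be {1,3}.
R2C2 = 11 − 3 = 8 completes the 11 across.
R3C1 = 1: the only remaining digit allowed by both the 4 across and the 22 down.
R3C2 = 4 − 1 = 3 completes the 4 across.

1 3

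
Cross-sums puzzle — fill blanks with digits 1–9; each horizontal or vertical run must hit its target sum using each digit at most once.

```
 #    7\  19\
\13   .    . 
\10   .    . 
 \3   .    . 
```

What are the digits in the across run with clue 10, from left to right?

3 in 2 cells must be {1,2}; 7 in 3 cells must be {1,2,4}.
The 13 across and the 7 down share only 4, so R1C1 = 4.
R1C2 = 13 − 4 = 9 completes the 13 across.
Given what's placed, R3C2 must be 2 to fit the 3 across and 19 down.
R2C2 = 19 − 11 = 8 completes the 19 down.
R3C1 = 3 − 2 = 1 completes the 3 across.
R2C1 = 10 − 8 = 2 completes the 10 across.

2 8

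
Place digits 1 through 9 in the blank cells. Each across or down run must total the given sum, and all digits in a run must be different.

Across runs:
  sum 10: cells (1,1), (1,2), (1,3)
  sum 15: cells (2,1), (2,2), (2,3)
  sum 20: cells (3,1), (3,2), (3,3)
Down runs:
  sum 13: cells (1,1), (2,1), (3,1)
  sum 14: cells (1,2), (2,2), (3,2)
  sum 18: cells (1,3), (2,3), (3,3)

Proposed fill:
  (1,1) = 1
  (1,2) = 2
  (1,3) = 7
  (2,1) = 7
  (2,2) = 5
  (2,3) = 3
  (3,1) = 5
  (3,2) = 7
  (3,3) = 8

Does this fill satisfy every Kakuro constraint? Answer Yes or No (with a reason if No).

Yes

Across: 1+2+7=10; 7+5+3=15; 5+7+8=20. Down: 1+7+5=13; 2+5+7=14; 7+3+8=18. No digit repeats within any run.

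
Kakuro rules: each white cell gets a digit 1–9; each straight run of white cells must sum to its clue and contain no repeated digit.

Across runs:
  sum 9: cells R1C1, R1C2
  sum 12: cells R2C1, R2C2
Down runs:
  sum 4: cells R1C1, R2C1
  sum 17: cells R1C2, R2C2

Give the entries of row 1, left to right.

4 in 2 cells must be {1,3}; 17 in 2 cells must be {8,9}.
The 9 across and the 17 down share only 8, so R1C2 = 8.
The 12 across and the 4 down share only 3, so R2C1 = 3.
R2C2 = 12 − 3 = 9 completes the 12 across.
R1C1 = 9 − 8 = 1 completes the 9 across.

1 8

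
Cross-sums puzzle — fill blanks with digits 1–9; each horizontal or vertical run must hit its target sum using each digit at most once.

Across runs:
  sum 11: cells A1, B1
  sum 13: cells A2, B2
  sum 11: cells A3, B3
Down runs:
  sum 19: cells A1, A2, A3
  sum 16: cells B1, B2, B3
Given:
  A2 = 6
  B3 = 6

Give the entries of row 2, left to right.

6, 7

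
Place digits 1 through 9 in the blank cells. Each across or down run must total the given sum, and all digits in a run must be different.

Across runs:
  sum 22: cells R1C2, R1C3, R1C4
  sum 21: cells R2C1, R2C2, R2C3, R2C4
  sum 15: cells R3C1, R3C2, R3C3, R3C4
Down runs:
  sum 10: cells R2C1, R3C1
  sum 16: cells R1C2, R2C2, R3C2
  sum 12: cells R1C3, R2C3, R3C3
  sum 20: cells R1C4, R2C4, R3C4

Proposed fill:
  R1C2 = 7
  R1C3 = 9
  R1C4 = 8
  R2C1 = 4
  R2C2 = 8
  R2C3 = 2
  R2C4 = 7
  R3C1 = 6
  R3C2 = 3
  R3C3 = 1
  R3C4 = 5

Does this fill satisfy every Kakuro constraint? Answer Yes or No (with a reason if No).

No — the down run R1C2–R3C2 sums to 18, not 16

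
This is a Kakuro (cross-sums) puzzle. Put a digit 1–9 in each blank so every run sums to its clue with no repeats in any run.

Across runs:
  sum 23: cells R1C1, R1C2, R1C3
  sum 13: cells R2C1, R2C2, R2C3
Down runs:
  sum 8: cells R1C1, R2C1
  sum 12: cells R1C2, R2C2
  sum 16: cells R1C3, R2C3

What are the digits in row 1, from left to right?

23 in 3 cells must be {6,8,9}; 16 in 2 cells must be {7,9}.
The 23 across and the 8 down share only 6, so R1C1 = 6.
Given what's placed, R1C3 must be 9 to fit the 23 across and 16 down.
R2C1 = 8 − 6 = 2 completes the 8 down.
R2C3 = 16 − 9 = 7 completes the 16 down.
R1C2 = 23 − 15 = 8 completes the 23 across.
R2C2 = 13 − 9 = 4 completes the 13 across.

6 8 9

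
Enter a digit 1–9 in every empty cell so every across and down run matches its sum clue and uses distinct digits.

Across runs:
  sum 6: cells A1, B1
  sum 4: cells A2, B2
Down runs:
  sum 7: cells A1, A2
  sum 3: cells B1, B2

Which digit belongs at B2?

4 in 2 cells must be {1,3}; 3 in 2 cells must be {1,2}.
The 4 across and the 3 down share only 1, so B2 = 1.
B1 = 3 − 1 = 2 completes the 3 down.
A2 = 4 − 1 = 3 completes the 4 across.
A1 = 6 − 2 = 4 completes the 6 across.

1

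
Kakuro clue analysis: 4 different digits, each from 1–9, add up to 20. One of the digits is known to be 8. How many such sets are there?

6

4 distinct digits from 1–9 sum between 10 and 30.
Keeping only sets containing 8.
Enumerating: {1,2,8,9}, {1,4,7,8}, {1,5,6,8}, {2,3,7,8}, {2,4,6,8}, {3,4,5,8}.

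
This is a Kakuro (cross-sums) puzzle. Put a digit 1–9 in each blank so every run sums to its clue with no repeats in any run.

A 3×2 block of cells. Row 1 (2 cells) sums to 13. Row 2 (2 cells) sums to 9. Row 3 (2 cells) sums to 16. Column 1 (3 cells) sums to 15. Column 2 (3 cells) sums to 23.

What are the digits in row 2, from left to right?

16 in 2 cells must be {7,9}; 23 in 3 cells must be {6,8,9}.
The 16 across and the 23 down share only 9, so (3,2) = 9.
(3,1) = 16 − 9 = 7 completes the 16 across.
Nothing is forced directly, so branch on (1,1), whose candidates are 5 or 6. If (1,1) = 6: then (1,2) would have to be in {7} for the 13 across but in {6,8} for the 23 down — contradiction. So (1,1) = 5.
(1,2) = 13 − 5 = 8 completes the 13 across.
(2,1) = 15 − 12 = 3 completes the 15 down.
(2,2) = 9 − 3 = 6 completes the 9 across.

3 6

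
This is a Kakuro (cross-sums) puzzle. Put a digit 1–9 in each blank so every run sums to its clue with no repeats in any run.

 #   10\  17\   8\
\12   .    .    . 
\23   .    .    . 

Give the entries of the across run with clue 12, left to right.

1 9 2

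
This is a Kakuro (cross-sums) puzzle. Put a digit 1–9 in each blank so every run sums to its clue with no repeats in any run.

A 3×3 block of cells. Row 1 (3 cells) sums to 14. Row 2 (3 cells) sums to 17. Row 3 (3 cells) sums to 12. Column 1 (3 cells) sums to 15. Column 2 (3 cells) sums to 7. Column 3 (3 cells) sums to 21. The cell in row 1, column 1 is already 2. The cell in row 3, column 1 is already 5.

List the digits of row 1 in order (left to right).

2, 4, 8

7 in 3 cells must be {1,2,4}.
(1,2) = 4: the only remaining digit allowed by both the 14 across and the 7 down.
(1,3) = 14 − 6 = 8 completes the 14 across.
(2,1) = 15 − 7 = 8 completes the 15 down.
Given what's placed, (2,2) must be 2 to fit the 17 across and 7 down.
(2,3) = 17 − 10 = 7 completes the 17 across.
(3,2) = 7 − 6 = 1 completes the 7 down.
(3,3) = 12 − 6 = 6 completes the 12 across.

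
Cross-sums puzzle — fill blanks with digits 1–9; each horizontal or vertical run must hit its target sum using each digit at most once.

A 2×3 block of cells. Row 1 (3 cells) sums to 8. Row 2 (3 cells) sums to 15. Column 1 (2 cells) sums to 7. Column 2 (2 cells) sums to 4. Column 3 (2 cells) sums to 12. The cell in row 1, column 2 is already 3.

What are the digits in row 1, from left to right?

1, 3, 4

4 in 2 cells must be {1,3}.
(1,3) = 4: the only remaining digit allowed by both the 8 across and the 12 down.
(2,2) = 4 − 3 = 1 completes the 4 down.
(2,3) = 12 − 4 = 8 completes the 12 down.
(1,1) = 8 − 7 = 1 completes the 8 across.
(2,1) = 15 − 9 = 6 completes the 15 across.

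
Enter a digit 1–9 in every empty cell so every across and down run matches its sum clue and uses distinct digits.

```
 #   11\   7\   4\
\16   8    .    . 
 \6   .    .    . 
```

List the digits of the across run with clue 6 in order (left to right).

3 2 1

6 in 3 cells must be {1,2,3}; 4 in 2 cells must be {1,3}.
R2C1 = 11 − 8 = 3 completes the 11 down.
R2C3 = 1: the only remaining digit allowed by both the 6 across and the 4 down.
R1C3 = 4 − 1 = 3 completes the 4 down.
R2C2 = 6 − 4 = 2 completes the 6 across.
R1C2 = 16 − 11 = 5 completes the 16 across.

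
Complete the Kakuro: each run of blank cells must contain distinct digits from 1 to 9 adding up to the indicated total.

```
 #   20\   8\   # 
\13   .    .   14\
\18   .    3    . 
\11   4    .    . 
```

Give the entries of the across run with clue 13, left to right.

Given what's placed, R1C2 must be 4 to fit the 13 across and 8 down.
R3C2 = 8 − 7 = 1 completes the 8 down.
R3C3 = 11 − 5 = 6 completes the 11 across.
R1C1 = 13 − 4 = 9 completes the 13 across.
R2C1 = 20 − 13 = 7 completes the 20 down.
R2C3 = 18 − 10 = 8 completes the 18 across.

9, 4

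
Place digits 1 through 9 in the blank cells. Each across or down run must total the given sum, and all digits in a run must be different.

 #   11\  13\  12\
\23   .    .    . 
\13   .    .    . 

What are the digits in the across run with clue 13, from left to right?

2 7 4

23 in 3 cells must be {6,8,9}.
Nothing is forced directly, so branch on R1C1, whose candidates are 6 or 8 or 9. If R1C1 = 6: that forces R2C1 = 5, R2C3 = 7, after which R1C3 would have to be in {8,9} for the 23 across but in {5} for the 12 down — contradiction. If R1C1 = 8: that forces R1C3 = 9, R2C1 = 3, after which R2C3 would have to be in {1,2,4,6,8,9} for the 13 across but in {3} for the 12 down — contradiction. So R1C1 = 9.
Given what's placed, R1C3 must be 8 to fit the 23 across and 12 down.
R2C1 = 11 − 9 = 2 completes the 11 down.
R2C3 = 12 − 8 = 4 completes the 12 down.
R1C2 = 23 − 17 = 6 completes the 23 across.
R2C2 = 13 − 6 = 7 completes the 13 across.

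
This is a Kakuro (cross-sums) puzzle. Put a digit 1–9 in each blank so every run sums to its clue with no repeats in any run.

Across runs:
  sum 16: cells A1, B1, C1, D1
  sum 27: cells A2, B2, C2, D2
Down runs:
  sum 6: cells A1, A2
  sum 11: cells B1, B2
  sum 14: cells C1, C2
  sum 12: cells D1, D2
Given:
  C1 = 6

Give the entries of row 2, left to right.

C2 = 14 − 6 = 8 completes the 14 down.
A2 = 4: the only remaining digit allowed by both the 27 across and the 6 down.
Given what's placed, D2 must be 9 to fit the 27 across and 12 down.
A1 = 6 − 4 = 2 completes the 6 down.
D1 = 12 − 9 = 3 completes the 12 down.
B2 = 27 − 21 = 6 completes the 27 across.
B1 = 16 − 11 = 5 completes the 16 across.

4 6 8 9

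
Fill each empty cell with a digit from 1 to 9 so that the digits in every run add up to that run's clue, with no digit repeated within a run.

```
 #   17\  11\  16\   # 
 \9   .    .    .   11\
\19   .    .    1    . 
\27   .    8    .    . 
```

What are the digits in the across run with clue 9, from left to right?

2 1 6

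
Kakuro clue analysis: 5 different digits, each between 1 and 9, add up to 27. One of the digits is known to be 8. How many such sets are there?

7

5 distinct digits from 1–9 sum between 15 and 35.
Keeping only sets containing 8.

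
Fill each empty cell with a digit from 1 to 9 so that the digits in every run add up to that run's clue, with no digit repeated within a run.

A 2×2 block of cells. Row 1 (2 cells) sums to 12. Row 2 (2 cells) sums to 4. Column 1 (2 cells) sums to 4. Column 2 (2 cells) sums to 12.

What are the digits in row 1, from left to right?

3 9

4 in 2 cells must be {1,3}.
The 12 across and the 4 down share only 3, so (1,1) = 3.
(1,2) = 12 − 3 = 9 completes the 12 across.
(2,1) = 4 − 3 = 1 completes the 4 down.
(2,2) = 4 − 1 = 3 completes the 4 across.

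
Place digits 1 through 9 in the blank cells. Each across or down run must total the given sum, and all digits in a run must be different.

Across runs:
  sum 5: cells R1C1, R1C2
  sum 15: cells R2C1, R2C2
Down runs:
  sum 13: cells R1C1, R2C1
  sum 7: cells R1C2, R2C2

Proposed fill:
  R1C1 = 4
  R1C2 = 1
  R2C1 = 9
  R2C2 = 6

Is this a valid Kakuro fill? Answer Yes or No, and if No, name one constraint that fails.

Across: 4+1=5; 9+6=15. Down: 4+9=13; 1+6=7. No digit repeats within any run.

Yes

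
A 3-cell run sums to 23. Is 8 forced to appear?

The only way to make 23 from 3 distinct digits is {6,8,9}, which contains 8.

Yes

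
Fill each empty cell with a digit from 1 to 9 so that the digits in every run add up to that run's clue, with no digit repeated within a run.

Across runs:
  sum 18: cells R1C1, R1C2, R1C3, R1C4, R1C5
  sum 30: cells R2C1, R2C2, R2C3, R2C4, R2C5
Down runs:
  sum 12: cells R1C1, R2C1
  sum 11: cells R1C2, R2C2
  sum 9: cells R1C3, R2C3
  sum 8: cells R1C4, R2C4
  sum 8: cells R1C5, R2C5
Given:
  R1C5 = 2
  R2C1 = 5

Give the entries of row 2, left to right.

5 8 4 7 6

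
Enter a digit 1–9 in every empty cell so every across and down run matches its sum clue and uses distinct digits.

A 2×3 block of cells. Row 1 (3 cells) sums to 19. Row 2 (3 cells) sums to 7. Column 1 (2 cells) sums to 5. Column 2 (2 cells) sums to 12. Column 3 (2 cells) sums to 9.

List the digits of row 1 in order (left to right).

4, 8, 7

7 in 3 cells must be {1,2,4}.
The 7 across and the 12 down share only 4, so (2,2) = 4.
(1,2) = 12 − 4 = 8 completes the 12 down.
Nothing is forced directly, so branch on (1,1), whose candidates are 2 or 4. If (1,1) = 2: then (1,3) would have to be in {9} for the 19 across but in {1,2,3,4,5,6,7,8} for the 9 down — contradiction. So (1,1) = 4.
(1,3) = 19 − 12 = 7 completes the 19 across.
(2,1) = 5 − 4 = 1 completes the 5 down.
(2,3) = 7 − 5 = 2 completes the 7 across.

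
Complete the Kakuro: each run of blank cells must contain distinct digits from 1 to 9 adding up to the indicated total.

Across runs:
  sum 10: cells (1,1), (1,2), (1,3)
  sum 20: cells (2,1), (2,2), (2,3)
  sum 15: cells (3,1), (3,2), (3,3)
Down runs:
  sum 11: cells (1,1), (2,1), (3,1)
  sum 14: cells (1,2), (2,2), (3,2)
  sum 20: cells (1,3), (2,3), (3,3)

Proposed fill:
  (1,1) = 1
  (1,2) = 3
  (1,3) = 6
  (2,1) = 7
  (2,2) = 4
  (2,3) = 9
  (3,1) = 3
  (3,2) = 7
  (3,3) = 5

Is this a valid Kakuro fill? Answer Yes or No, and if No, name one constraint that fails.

Across: 1+3+6=10; 7+4+9=20; 3+7+5=15. Down: 1+7+3=11; 3+4+7=14; 6+9+5=20. No digit repeats within any run.

Yes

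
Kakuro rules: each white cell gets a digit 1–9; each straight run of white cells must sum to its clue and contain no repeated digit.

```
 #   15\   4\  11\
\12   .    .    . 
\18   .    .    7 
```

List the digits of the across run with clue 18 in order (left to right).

8 3 7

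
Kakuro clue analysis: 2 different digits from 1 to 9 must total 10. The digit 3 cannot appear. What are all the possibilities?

{1,9}; {2,8}; {4,6}

2 distinct digits from 1–9 sum between 3 and 17.
Dropping sets that contain 3.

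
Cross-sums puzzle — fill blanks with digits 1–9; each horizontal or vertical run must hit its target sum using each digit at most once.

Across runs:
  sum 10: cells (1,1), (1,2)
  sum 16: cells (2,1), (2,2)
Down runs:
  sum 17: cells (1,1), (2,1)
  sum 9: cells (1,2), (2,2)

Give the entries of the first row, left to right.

16 in 2 cells must be {7,9}; 17 in 2 cells must be {8,9}.
The 16 across and the 17 down share only 9, so (2,1) = 9.
(2,2) = 16 − 9 = 7 completes the 16 across.
(1,1) = 17 − 9 = 8 completes the 17 down.
(1,2) = 10 − 8 = 2 completes the 10 across.

8 2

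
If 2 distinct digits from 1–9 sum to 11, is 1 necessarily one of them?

No

Counterexample: {2,9} sums to 11 without using 1.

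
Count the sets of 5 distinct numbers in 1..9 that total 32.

3

5 distinct digits from 1–9 sum between 15 and 35.
Enumerating: {2,6,7,8,9}, {3,5,7,8,9}, {4,5,6,8,9}.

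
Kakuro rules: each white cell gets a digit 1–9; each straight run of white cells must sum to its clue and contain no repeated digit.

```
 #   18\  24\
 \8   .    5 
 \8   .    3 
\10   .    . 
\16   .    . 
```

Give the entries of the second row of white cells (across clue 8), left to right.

16 in 2 cells must be {7,9}.
R1C1 = 8 − 5 = 3 completes the 8 across.
R2C1 = 8 − 3 = 5 completes the 8 across.
Given what's placed, R4C1 must be 9 to fit the 16 across and 18 down.
R4C2 = 16 − 9 = 7 completes the 16 across.
R3C1 = 18 − 17 = 1 completes the 18 down.
R3C2 = 10 − 1 = 9 completes the 10 across.

5 3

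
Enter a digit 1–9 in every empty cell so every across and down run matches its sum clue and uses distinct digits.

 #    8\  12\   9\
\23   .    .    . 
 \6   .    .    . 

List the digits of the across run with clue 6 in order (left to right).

2 3 1

23 in 3 cells must be {6,8,9}; 6 in 3 cells must be {1,2,3}.
The 23 across and the 8 down share only 6, so R1C1 = 6.
Given what's placed, R1C3 must be 8 to fit the 23 across and 9 down.
R2C1 = 8 − 6 = 2 completes the 8 down.
R2C2 = 3: the only remaining digit allowed by both the 6 across and the 12 down.
R2C3 = 6 − 5 = 1 completes the 6 across.
R1C2 = 23 − 14 = 9 completes the 23 across.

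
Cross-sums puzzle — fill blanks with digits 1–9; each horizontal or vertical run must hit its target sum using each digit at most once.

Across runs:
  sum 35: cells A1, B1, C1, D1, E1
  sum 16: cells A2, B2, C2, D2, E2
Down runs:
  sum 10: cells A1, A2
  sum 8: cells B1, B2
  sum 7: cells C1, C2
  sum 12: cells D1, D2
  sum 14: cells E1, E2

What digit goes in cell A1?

35 in 5 cells must be {5,6,7,8,9}; 16 in 5 cells must be {1,2,3,4,6}.
Only 6 fits E2 under both its across sum 16 and down sum 14.
E1 = 14 − 6 = 8 completes the 14 down.
Nothing is forced directly, so branch on D2, whose candidates are 3 or 4. If D2 = 4: then D1 would have to be in {5,6,7,9} for the 35 across but in {8} for the 12 down — contradiction. So D2 = 3.
D1 = 12 − 3 = 9 completes the 12 down.
No cell is forced outright now. A1 can only be 6 or 7 (the digits allowed by both its 35 across and its 10 down). If A1 = 7: then A2 would have to be in {1,2,4} for the 16 across but in {3} for the 10 down — contradiction. So A1 = 6.

6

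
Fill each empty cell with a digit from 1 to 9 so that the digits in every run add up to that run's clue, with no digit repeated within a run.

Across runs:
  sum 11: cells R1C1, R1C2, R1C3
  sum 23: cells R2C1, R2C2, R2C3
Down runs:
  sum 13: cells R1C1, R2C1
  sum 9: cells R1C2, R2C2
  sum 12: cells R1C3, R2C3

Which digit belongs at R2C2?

8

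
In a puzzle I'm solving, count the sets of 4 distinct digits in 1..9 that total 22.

4 distinct digits from 1–9 sum between 10 and 30.

11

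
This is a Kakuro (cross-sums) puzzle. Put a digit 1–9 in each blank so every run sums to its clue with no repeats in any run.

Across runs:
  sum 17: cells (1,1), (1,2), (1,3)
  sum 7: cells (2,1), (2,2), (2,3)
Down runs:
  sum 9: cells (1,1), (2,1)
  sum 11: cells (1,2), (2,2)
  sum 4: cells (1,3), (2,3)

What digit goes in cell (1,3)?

7 in 3 cells must be {1,2,4}; 4 in 2 cells must be {1,3}.
The 7 across and the 4 down share only 1, so (2,3) = 1.
(1,3) = 4 − 1 = 3 completes the 4 down.
Nothing is forced directly, so branch on (2,1), whose candidates are 2 or 4. If (2,1) = 2: then (1,1) would have to be in {5,6,8,9} for the 17 across but in {7} for the 9 down — contradiction. So (2,1) = 4.
(1,1) = 9 − 4 = 5 completes the 9 down.
(1,2) = 17 − 8 = 9 completes the 17 across.
(2,2) = 7 − 5 = 2 completes the 7 across.

3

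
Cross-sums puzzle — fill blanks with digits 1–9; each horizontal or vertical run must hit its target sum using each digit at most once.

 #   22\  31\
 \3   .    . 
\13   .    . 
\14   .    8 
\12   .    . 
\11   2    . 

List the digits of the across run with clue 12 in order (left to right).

5 7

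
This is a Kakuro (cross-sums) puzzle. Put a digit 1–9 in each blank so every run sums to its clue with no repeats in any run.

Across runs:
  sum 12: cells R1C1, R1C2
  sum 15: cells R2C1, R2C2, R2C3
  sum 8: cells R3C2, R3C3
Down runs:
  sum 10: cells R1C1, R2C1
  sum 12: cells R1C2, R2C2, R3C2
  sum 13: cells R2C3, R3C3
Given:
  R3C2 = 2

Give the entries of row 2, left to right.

R3C3 = 8 − 2 = 6 completes the 8 across.
R2C3 = 13 − 6 = 7 completes the 13 down.
No cell is forced outright now. R2C2 can only be 3 or 6 (the digits allowed by both its 15 across and its 12 down). If R2C2 = 3: that forces R1C2 = 7, after which R2C1 would have to be in {5} for the 15 across but in {1,2,3,4,6,7,8,9} for the 10 down — contradiction. So R2C2 = 6.
R1C2 = 12 − 8 = 4 completes the 12 down.
R2C1 = 15 − 13 = 2 completes the 15 across.
R1C1 = 12 − 4 = 8 completes the 12 across.

2, 6, 7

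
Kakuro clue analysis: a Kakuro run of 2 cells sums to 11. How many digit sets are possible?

2 distinct digits from 1–9 sum between 3 and 17.
Enumerating: {2,9}, {3,8}, {4,7}, {5,6}.

4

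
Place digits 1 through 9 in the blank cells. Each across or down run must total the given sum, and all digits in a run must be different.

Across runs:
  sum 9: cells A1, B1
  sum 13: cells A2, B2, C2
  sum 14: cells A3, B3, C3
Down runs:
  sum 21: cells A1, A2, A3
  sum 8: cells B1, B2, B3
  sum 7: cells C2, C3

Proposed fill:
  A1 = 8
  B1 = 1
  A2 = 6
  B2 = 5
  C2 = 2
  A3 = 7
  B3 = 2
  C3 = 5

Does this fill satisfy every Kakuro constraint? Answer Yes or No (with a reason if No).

Yes

Across: 8+1=9; 6+5+2=13; 7+2+5=14. Down: 8+6+7=21; 1+5+2=8; 2+5=7. No digit repeats within any run.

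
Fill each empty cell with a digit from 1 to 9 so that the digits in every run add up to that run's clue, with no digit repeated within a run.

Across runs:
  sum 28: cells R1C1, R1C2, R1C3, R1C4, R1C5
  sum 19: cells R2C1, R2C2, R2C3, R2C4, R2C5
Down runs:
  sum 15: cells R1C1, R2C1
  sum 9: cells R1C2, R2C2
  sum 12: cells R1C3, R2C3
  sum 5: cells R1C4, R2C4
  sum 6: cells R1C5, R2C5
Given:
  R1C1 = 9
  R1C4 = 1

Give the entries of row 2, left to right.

6, 3, 5, 4, 1

R2C1 = 15 − 9 = 6 completes the 15 down.
R2C4 = 5 − 1 = 4 completes the 5 down.
Nothing is forced directly, so branch on R2C3, whose candidates are 3 or 5. If R2C3 = 3: then R1C3 would have to be in {3,4,5,6,7,8} for the 28 across but in {9} for the 12 down — contradiction. So R2C3 = 5.
R1C3 = 12 − 5 = 7 completes the 12 down.
Given what's placed, R1C5 must be 5 to fit the 28 across and 6 down.
R2C5 = 6 − 5 = 1 completes the 6 down.
R1C2 = 28 − 22 = 6 completes the 28 across.
R2C2 = 19 − 16 = 3 completes the 19 across.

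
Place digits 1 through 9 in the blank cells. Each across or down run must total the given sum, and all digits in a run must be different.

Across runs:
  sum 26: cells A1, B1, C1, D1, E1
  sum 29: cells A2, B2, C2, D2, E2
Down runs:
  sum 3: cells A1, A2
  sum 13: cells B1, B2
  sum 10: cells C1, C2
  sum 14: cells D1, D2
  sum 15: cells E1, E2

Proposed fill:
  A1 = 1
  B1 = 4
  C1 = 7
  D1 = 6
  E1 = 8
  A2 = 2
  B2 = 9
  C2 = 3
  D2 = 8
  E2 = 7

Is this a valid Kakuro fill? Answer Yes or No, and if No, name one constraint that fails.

Yes

Across: 1+4+7+6+8=26; 2+9+3+8+7=29. Down: 1+2=3; 4+9=13; 7+3=10; 6+8=14; 8+7=15. No digit repeats within any run.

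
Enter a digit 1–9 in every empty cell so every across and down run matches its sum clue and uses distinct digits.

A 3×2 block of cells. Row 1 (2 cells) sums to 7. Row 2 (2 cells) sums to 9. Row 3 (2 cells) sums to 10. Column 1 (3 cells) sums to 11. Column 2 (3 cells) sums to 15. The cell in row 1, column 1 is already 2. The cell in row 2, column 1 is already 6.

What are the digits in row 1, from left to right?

2, 5

(1,2) = 7 − 2 = 5 completes the 7 across.
(2,2) = 9 − 6 = 3 completes the 9 across.
(3,1) = 11 − 8 = 3 completes the 11 down.
(3,2) = 10 − 3 = 7 completes the 10 across.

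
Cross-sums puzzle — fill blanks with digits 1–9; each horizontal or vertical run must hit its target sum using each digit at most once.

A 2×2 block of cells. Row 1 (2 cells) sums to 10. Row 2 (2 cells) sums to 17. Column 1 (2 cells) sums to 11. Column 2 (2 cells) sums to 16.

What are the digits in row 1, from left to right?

3 7

17 in 2 cells must be {8,9}; 16 in 2 cells must be {7,9}.
The 17 across and the 16 down share only 9, so (2,2) = 9.
(1,2) = 16 − 9 = 7 completes the 16 down.
(2,1) = 17 − 9 = 8 completes the 17 across.
(1,1) = 10 − 7 = 3 completes the 10 across.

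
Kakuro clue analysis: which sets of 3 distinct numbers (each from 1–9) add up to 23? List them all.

{6,8,9}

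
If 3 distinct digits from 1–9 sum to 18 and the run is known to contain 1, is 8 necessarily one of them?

Yes

The only way to make 18 from 3 distinct digits under that restriction is {1,8,9}, which contains 8.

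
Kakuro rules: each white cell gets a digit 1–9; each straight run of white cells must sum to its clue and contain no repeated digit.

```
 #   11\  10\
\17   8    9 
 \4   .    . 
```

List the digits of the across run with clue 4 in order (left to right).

3, 1

17 in 2 cells must be {8,9}; 4 in 2 cells must be {1,3}.
R2C1 = 11 − 8 = 3 completes the 11 down.
R2C2 = 4 − 3 = 1 completes the 4 across.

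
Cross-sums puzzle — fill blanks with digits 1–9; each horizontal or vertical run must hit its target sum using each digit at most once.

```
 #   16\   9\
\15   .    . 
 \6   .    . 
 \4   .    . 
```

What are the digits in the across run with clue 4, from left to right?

3, 1

4 in 2 cells must be {1,3}.
The 15 across and the 9 down share only 6, so R1C2 = 6.
Given what's placed, R3C2 must be 1 to fit the 4 across and 9 down.
R1C1 = 15 − 6 = 9 completes the 15 across.
R2C2 = 9 − 7 = 2 completes the 9 down.
R3C1 = 4 − 1 = 3 completes the 4 across.
R2C1 = 6 − 2 = 4 completes the 6 across.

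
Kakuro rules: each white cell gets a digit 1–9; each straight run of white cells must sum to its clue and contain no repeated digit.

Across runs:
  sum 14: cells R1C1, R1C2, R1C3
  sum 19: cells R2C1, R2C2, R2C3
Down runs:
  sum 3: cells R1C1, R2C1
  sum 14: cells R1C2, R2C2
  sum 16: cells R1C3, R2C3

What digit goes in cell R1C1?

1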